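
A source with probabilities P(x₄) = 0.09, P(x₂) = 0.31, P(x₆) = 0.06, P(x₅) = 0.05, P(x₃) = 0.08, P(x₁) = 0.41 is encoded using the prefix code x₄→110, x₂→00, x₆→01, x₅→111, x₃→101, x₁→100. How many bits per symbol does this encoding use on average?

L̄ = Σ pᵢ·ℓᵢ = 0.09·3 + 0.31·2 + 0.06·2 + 0.05·3 + 0.08·3 + 0.41·3 = 2.63 bits/symbol.

2.63 bits/symbol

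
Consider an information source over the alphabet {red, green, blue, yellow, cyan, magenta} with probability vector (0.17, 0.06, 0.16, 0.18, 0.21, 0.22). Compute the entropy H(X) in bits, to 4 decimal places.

2.4998 bits

H = −Σ pᵢ log₂ pᵢ.
−0.17·log₂(0.17) = 0.4346
−0.06·log₂(0.06) = 0.2435
−0.16·log₂(0.16) = 0.4230
−0.18·log₂(0.18) = 0.4453
−0.21·log₂(0.21) = 0.4728
−0.22·log₂(0.22) = 0.4806
Sum ≈ 2.4998 → 2.4998 bits.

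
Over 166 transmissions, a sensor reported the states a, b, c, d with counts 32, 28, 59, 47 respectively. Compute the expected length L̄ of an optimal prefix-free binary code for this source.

2 bits/symbol

Probabilities are the counts divided by 166.
Repeatedly combine the two least-probable nodes; the expected code length is the sum of the merged weights.
merge 14/83 + 16/83 → 30/83
merge 47/166 + 59/166 → 53/83
merge 30/83 + 53/83 → 1
L = 30/83 + 53/83 + 1 = 2 bits/symbol.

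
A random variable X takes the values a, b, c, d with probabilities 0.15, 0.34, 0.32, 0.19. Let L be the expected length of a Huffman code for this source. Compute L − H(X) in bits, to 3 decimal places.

Entropy H = −Σ p log₂ p ≈ 1.9210 bits.
Huffman merges: 3/20+19/100→17/50; 8/25+17/50→33/50; 17/50+33/50→1. L = 2 ≈ 2.0000.
L − H = 2.0000 − 1.9210 = 0.079 bits.

0.079 bits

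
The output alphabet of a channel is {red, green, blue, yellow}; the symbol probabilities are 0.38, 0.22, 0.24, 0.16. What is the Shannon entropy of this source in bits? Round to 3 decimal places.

H = −Σ pᵢ log₂ pᵢ.
−0.38·log₂(0.38) = 0.5305
−0.22·log₂(0.22) = 0.4806
−0.24·log₂(0.24) = 0.4941
−0.16·log₂(0.16) = 0.4230
Sum ≈ 1.9282 → 1.928 bits.

1.928 bits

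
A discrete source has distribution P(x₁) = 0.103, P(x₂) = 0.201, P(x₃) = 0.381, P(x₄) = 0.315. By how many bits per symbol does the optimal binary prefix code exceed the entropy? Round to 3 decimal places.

0.065 bits

Entropy H = −Σ p log₂ p ≈ 1.8584 bits.
Huffman merges: 103/1000+201/1000→38/125; 38/125+63/200→619/1000; 381/1000+619/1000→1. L = 1923/1000 ≈ 1.9230.
L − H = 1.9230 − 1.8584 = 0.065 bits.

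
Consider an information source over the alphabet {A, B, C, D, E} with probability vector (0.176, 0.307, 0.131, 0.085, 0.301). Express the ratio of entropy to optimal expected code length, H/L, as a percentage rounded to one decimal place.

Entropy H = −Σ p log₂ p ≈ 2.1720 bits.
Huffman merges: 17/200+131/1000→27/125; 22/125+27/125→49/125; 301/1000+307/1000→76/125; 49/125+76/125→1. L = 277/125 ≈ 2.2160.
Efficiency = H/L = 2.1720/2.2160 = 98.0%.

98.0%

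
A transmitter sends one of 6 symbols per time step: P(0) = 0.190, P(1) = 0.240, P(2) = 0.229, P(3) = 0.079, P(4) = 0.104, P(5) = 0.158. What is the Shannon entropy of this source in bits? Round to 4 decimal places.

2.4858 bits

H = −Σ pᵢ log₂ pᵢ.
−0.190·log₂(0.190) = 0.4552
−0.240·log₂(0.240) = 0.4941
−0.229·log₂(0.229) = 0.4870
−0.079·log₂(0.079) = 0.2893
−0.104·log₂(0.104) = 0.3396
−0.158·log₂(0.158) = 0.4206
Sum ≈ 2.4858 → 2.4858 bits.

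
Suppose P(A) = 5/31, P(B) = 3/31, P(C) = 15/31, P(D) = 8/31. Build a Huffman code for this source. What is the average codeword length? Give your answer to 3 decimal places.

Repeatedly combine the two least-probable nodes; the expected code length is the sum of the merged weights.
merge 3/31 + 5/31 → 8/31
merge 8/31 + 8/31 → 16/31
merge 15/31 + 16/31 → 1
L = 8/31 + 16/31 + 1 = 55/31 ≈ 1.774 bits/symbol.

1.774 bits/symbol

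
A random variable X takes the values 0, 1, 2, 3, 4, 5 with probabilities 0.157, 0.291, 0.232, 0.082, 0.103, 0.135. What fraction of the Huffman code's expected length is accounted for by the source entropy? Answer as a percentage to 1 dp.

98.9%

Entropy H = −Σ p log₂ p ≈ 2.4503 bits.
Huffman merges: 41/500+103/1000→37/200; 27/200+157/1000→73/250; 37/200+29/125→417/1000; 291/1000+73/250→583/1000; 417/1000+583/1000→1. L = 2477/1000 ≈ 2.4770.
Efficiency = H/L = 2.4503/2.4770 = 98.9%.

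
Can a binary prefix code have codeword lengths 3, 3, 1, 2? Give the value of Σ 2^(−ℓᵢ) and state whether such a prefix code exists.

With common denominator 2^3 = 8: Σ 2^(−ℓᵢ) = 1/8 + 1/8 + 4/8 + 2/8 = 8/8 = 1.
Kraft's inequality requires Σ ≤ 1; here Σ = 1 ≤ 1, so such a prefix code exists.

1; yes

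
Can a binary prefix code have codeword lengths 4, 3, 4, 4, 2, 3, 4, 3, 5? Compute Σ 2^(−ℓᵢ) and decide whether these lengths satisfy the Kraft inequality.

With common denominator 2^5 = 32: Σ 2^(−ℓᵢ) = 2/32 + 4/32 + 2/32 + 2/32 + 8/32 + 4/32 + 2/32 + 4/32 + 1/32 = 29/32 = 0.90625.
Kraft's inequality requires Σ ≤ 1; here Σ = 0.90625 ≤ 1, so such a prefix code exists.

0.90625; yes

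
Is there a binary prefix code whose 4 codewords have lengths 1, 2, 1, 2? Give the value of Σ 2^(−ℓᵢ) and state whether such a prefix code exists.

With common denominator 2^2 = 4: Σ 2^(−ℓᵢ) = 2/4 + 1/4 + 2/4 + 1/4 = 6/4 = 1.5.
Kraft's inequality requires Σ ≤ 1; here Σ = 1.5 > 1, so no such prefix code exists.

1.5; no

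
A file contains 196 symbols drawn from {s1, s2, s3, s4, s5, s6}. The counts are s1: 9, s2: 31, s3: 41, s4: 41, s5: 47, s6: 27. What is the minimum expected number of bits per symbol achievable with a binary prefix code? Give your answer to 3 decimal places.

2.526 bits/symbol

Probabilities are the counts divided by 196.
Repeatedly combine the two least-probable nodes; the expected code length is the sum of the merged weights.
merge 9/196 + 27/196 → 9/49
merge 31/196 + 9/49 → 67/196
merge 41/196 + 41/196 → 41/98
merge 47/196 + 67/196 → 57/98
merge 41/98 + 57/98 → 1
L = 9/49 + 67/196 + 41/98 + 57/98 + 1 = 495/196 ≈ 2.526 bits/symbol.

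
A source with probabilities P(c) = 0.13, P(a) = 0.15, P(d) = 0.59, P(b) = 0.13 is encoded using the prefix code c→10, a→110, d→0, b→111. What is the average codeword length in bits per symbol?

L̄ = Σ pᵢ·ℓᵢ = 0.13·2 + 0.15·3 + 0.59·1 + 0.13·3 = 1.69 bits/symbol.

1.69 bits/symbol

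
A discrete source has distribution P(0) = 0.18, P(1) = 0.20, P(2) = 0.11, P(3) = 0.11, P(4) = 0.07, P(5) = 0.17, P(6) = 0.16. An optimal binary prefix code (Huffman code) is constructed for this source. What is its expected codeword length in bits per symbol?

Repeatedly combine the two least-probable nodes; the expected code length is the sum of the merged weights.
merge 7/100 + 11/100 → 9/50
merge 11/100 + 4/25 → 27/100
merge 17/100 + 9/50 → 7/20
merge 9/50 + 1/5 → 19/50
merge 27/100 + 7/20 → 31/50
merge 19/50 + 31/50 → 1
L = 9/50 + 27/100 + 7/20 + 19/50 + 31/50 + 1 = 14/5 = 2.8 bits/symbol.

2.8 bits/symbol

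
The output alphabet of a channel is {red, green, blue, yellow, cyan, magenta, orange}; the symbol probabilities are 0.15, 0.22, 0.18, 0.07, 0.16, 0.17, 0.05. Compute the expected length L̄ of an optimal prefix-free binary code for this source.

2.72 bits/symbol

Repeatedly combine the two least-probable nodes; the expected code length is the sum of the merged weights.
merge 1/20 + 7/100 → 3/25
merge 3/25 + 3/20 → 27/100
merge 4/25 + 17/100 → 33/100
merge 9/50 + 11/50 → 2/5
merge 27/100 + 33/100 → 3/5
merge 2/5 + 3/5 → 1
L = 3/25 + 27/100 + 33/100 + 2/5 + 3/5 + 1 = 68/25 = 2.72 bits/symbol.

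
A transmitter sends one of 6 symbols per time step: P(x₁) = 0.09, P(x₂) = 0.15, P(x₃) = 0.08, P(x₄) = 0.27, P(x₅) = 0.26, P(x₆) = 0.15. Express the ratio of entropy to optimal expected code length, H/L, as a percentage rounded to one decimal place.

98.8%

Entropy H = −Σ p log₂ p ≈ 2.4406 bits.
Huffman merges: 2/25+9/100→17/100; 3/20+3/20→3/10; 17/100+13/50→43/100; 27/100+3/10→57/100; 43/100+57/100→1. L = 247/100 ≈ 2.4700.
Efficiency = H/L = 2.4406/2.4700 = 98.8%.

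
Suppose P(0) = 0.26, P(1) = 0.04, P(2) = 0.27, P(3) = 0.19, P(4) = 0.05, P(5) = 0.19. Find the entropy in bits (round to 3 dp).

H = −Σ pᵢ log₂ pᵢ.
−0.26·log₂(0.26) = 0.5053
−0.04·log₂(0.04) = 0.1858
−0.27·log₂(0.27) = 0.5100
−0.19·log₂(0.19) = 0.4552
−0.05·log₂(0.05) = 0.2161
−0.19·log₂(0.19) = 0.4552
Sum ≈ 2.3276 → 2.328 bits.

2.328 bits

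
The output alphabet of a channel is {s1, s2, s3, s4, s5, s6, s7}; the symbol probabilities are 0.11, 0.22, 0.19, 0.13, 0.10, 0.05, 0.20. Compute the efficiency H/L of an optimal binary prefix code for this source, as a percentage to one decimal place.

Entropy H = −Σ p log₂ p ≈ 2.6814 bits.
Huffman merges: 1/20+1/10→3/20; 11/100+13/100→6/25; 3/20+19/100→17/50; 1/5+11/50→21/50; 6/25+17/50→29/50; 21/50+29/50→1. L = 273/100 ≈ 2.7300.
Efficiency = H/L = 2.6814/2.7300 = 98.2%.

98.2%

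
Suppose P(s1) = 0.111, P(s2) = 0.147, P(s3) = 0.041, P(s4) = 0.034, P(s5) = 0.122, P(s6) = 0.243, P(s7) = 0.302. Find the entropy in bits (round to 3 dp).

H = −Σ pᵢ log₂ pᵢ.
−0.111·log₂(0.111) = 0.3520
−0.147·log₂(0.147) = 0.4066
−0.041·log₂(0.041) = 0.1889
−0.034·log₂(0.034) = 0.1659
−0.122·log₂(0.122) = 0.3703
−0.243·log₂(0.243) = 0.4960
−0.302·log₂(0.302) = 0.5217
Sum ≈ 2.5013 → 2.501 bits.

2.501 bits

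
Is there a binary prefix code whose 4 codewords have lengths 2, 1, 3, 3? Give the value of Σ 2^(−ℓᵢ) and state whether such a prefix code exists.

With common denominator 2^3 = 8: Σ 2^(−ℓᵢ) = 2/8 + 4/8 + 1/8 + 1/8 = 8/8 = 1.
Kraft's inequality requires Σ ≤ 1; here Σ = 1 ≤ 1, so such a prefix code exists.

1; yes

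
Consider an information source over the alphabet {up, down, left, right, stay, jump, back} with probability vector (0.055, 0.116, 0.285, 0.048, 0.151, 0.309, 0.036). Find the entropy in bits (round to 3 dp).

2.425 bits

H = −Σ pᵢ log₂ pᵢ.
−0.055·log₂(0.055) = 0.2301
−0.116·log₂(0.116) = 0.3605
−0.285·log₂(0.285) = 0.5161
−0.048·log₂(0.048) = 0.2103
−0.151·log₂(0.151) = 0.4118
−0.309·log₂(0.309) = 0.5235
−0.036·log₂(0.036) = 0.1727
Sum ≈ 2.4251 → 2.425 bits.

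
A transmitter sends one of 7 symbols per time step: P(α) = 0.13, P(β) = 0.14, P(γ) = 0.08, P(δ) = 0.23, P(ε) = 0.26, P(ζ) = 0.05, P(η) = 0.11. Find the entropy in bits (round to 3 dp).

2.631 bits

H = −Σ pᵢ log₂ pᵢ.
−0.13·log₂(0.13) = 0.3826
−0.14·log₂(0.14) = 0.3971
−0.08·log₂(0.08) = 0.2915
−0.23·log₂(0.23) = 0.4877
−0.26·log₂(0.26) = 0.5053
−0.05·log₂(0.05) = 0.2161
−0.11·log₂(0.11) = 0.3503
Sum ≈ 2.6306 → 2.631 bits.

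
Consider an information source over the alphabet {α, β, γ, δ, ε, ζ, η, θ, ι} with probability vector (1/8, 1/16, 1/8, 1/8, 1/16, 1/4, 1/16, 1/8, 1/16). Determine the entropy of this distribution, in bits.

Each probability is a power of 1/2, so log₂(1/p) is an integer.
H = Σ p·log₂(1/p) = 1/8·3 + 1/16·4 + 1/8·3 + 1/8·3 + 1/16·4 + 1/4·2 + 1/16·4 + 1/8·3 + 1/16·4 = 3 bits.

3 bits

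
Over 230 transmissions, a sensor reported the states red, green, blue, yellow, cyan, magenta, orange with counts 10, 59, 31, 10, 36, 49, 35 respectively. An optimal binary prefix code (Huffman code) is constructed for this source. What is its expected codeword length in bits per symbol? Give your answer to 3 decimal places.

2.617 bits/symbol

Probabilities are the counts divided by 230.
Repeatedly combine the two least-probable nodes; the expected code length is the sum of the merged weights.
merge 1/23 + 1/23 → 2/23
merge 2/23 + 31/230 → 51/230
merge 7/46 + 18/115 → 71/230
merge 49/230 + 51/230 → 10/23
merge 59/230 + 71/230 → 13/23
merge 10/23 + 13/23 → 1
L = 2/23 + 51/230 + 71/230 + 10/23 + 13/23 + 1 = 301/115 ≈ 2.617 bits/symbol.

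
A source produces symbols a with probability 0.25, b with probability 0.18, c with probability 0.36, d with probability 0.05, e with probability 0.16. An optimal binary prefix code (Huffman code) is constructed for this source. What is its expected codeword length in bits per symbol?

Repeatedly combine the two least-probable nodes; the expected code length is the sum of the merged weights.
merge 1/20 + 4/25 → 21/100
merge 9/50 + 21/100 → 39/100
merge 1/4 + 9/25 → 61/100
merge 39/100 + 61/100 → 1
L = 21/100 + 39/100 + 61/100 + 1 = 221/100 = 2.21 bits/symbol.

2.21 bits/symbol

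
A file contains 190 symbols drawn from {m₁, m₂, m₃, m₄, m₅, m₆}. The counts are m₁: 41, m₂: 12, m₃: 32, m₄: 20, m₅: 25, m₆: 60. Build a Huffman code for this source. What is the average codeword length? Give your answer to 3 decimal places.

2.468 bits/symbol

Probabilities are the counts divided by 190.
Repeatedly combine the two least-probable nodes; the expected code length is the sum of the merged weights.
merge 6/95 + 2/19 → 16/95
merge 5/38 + 16/95 → 3/10
merge 16/95 + 41/190 → 73/190
merge 3/10 + 6/19 → 117/190
merge 73/190 + 117/190 → 1
L = 16/95 + 3/10 + 73/190 + 117/190 + 1 = 469/190 ≈ 2.468 bits/symbol.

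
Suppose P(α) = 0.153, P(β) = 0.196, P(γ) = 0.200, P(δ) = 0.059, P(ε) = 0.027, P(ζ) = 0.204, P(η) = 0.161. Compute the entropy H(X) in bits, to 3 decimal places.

2.613 bits

H = −Σ pᵢ log₂ pᵢ.
−0.153·log₂(0.153) = 0.4144
−0.196·log₂(0.196) = 0.4608
−0.200·log₂(0.200) = 0.4644
−0.059·log₂(0.059) = 0.2409
−0.027·log₂(0.027) = 0.1407
−0.204·log₂(0.204) = 0.4678
−0.161·log₂(0.161) = 0.4242
Sum ≈ 2.6132 → 2.613 bits.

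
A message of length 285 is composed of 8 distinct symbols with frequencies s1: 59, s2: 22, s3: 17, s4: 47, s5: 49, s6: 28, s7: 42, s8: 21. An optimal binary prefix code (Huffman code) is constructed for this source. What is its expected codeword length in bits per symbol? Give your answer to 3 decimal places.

Probabilities are the counts divided by 285.
Repeatedly combine the two least-probable nodes; the expected code length is the sum of the merged weights.
merge 17/285 + 7/95 → 2/15
merge 22/285 + 28/285 → 10/57
merge 2/15 + 14/95 → 16/57
merge 47/285 + 49/285 → 32/95
merge 10/57 + 59/285 → 109/285
merge 16/57 + 32/95 → 176/285
merge 109/285 + 176/285 → 1
L = 2/15 + 10/57 + 16/57 + 32/95 + 109/285 + 176/285 + 1 = 278/95 ≈ 2.926 bits/symbol.

2.926 bits/symbol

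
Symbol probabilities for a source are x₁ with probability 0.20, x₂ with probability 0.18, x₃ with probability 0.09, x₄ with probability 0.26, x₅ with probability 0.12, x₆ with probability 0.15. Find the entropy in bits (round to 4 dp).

2.5052 bits

H = −Σ pᵢ log₂ pᵢ.
−0.20·log₂(0.20) = 0.4644
−0.18·log₂(0.18) = 0.4453
−0.09·log₂(0.09) = 0.3127
−0.26·log₂(0.26) = 0.5053
−0.12·log₂(0.12) = 0.3671
−0.15·log₂(0.15) = 0.4105
Sum ≈ 2.5052 → 2.5052 bits.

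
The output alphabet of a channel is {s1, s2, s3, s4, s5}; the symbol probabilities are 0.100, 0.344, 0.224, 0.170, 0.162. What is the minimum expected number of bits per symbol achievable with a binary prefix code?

Repeatedly combine the two least-probable nodes; the expected code length is the sum of the merged weights.
merge 1/10 + 81/500 → 131/500
merge 17/100 + 28/125 → 197/500
merge 131/500 + 43/125 → 303/500
merge 197/500 + 303/500 → 1
L = 131/500 + 197/500 + 303/500 + 1 = 1131/500 = 2.262 bits/symbol.

2.262 bits/symbol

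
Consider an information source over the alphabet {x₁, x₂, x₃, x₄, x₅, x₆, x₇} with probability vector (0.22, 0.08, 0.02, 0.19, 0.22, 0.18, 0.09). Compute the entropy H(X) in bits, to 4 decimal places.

2.5787 bits

H = −Σ pᵢ log₂ pᵢ.
−0.22·log₂(0.22) = 0.4806
−0.08·log₂(0.08) = 0.2915
−0.02·log₂(0.02) = 0.1129
−0.19·log₂(0.19) = 0.4552
−0.22·log₂(0.22) = 0.4806
−0.18·log₂(0.18) = 0.4453
−0.09·log₂(0.09) = 0.3127
Sum ≈ 2.5787 → 2.5787 bits.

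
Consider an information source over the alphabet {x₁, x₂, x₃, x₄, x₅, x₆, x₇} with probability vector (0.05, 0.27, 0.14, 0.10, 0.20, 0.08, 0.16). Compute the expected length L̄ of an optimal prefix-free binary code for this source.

Repeatedly combine the two least-probable nodes; the expected code length is the sum of the merged weights.
merge 1/20 + 2/25 → 13/100
merge 1/10 + 13/100 → 23/100
merge 7/50 + 4/25 → 3/10
merge 1/5 + 23/100 → 43/100
merge 27/100 + 3/10 → 57/100
merge 43/100 + 57/100 → 1
L = 13/100 + 23/100 + 3/10 + 43/100 + 57/100 + 1 = 133/50 = 2.66 bits/symbol.

2.66 bits/symbol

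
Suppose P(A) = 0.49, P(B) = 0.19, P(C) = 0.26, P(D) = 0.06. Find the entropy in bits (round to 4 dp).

1.7083 bits

H = −Σ pᵢ log₂ pᵢ.
−0.49·log₂(0.49) = 0.5043
−0.19·log₂(0.19) = 0.4552
−0.26·log₂(0.26) = 0.5053
−0.06·log₂(0.06) = 0.2435
Sum ≈ 1.7083 → 1.7083 bits.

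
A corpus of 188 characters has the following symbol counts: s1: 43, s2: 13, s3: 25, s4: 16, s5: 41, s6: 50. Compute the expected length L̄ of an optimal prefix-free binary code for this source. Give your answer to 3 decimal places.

Probabilities are the counts divided by 188.
Repeatedly combine the two least-probable nodes; the expected code length is the sum of the merged weights.
merge 13/188 + 4/47 → 29/188
merge 25/188 + 29/188 → 27/94
merge 41/188 + 43/188 → 21/47
merge 25/94 + 27/94 → 26/47
merge 21/47 + 26/47 → 1
L = 29/188 + 27/94 + 21/47 + 26/47 + 1 = 459/188 ≈ 2.441 bits/symbol.

2.441 bits/symbol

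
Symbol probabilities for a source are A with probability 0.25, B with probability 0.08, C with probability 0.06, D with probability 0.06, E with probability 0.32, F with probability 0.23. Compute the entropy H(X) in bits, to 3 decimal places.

2.292 bits

H = −Σ pᵢ log₂ pᵢ.
−0.25·log₂(0.25) = 0.5000
−0.08·log₂(0.08) = 0.2915
−0.06·log₂(0.06) = 0.2435
−0.06·log₂(0.06) = 0.2435
−0.32·log₂(0.32) = 0.5260
−0.23·log₂(0.23) = 0.4877
Sum ≈ 2.2923 → 2.292 bits.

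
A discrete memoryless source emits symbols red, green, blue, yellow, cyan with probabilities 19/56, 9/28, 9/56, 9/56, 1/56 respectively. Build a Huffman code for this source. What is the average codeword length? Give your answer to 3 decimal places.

Repeatedly combine the two least-probable nodes; the expected code length is the sum of the merged weights.
merge 1/56 + 9/56 → 5/28
merge 9/56 + 5/28 → 19/56
merge 9/28 + 19/56 → 37/56
merge 19/56 + 37/56 → 1
L = 5/28 + 19/56 + 37/56 + 1 = 61/28 ≈ 2.179 bits/symbol.

2.179 bits/symbol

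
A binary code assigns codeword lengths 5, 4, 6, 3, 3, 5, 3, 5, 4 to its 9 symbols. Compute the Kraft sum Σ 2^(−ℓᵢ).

0.609375

With common denominator 2^6 = 64: Σ 2^(−ℓᵢ) = 2/64 + 4/64 + 1/64 + 8/64 + 8/64 + 2/64 + 8/64 + 2/64 + 4/64 = 39/64 = 0.609375.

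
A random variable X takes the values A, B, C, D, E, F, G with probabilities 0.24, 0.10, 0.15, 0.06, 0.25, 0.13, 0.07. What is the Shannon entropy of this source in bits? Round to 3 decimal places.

H = −Σ pᵢ log₂ pᵢ.
−0.24·log₂(0.24) = 0.4941
−0.10·log₂(0.10) = 0.3322
−0.15·log₂(0.15) = 0.4105
−0.06·log₂(0.06) = 0.2435
−0.25·log₂(0.25) = 0.5000
−0.13·log₂(0.13) = 0.3826
−0.07·log₂(0.07) = 0.2686
Sum ≈ 2.6316 → 2.632 bits.

2.632 bits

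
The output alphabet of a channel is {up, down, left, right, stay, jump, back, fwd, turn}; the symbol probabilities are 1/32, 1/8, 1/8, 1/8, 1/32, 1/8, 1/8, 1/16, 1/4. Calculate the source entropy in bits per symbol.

Each probability is a power of 1/2, so log₂(1/p) is an integer.
H = Σ p·log₂(1/p) = 1/32·5 + 1/8·3 + 1/8·3 + 1/8·3 + 1/32·5 + 1/8·3 + 1/8·3 + 1/16·4 + 1/4·2 = 2.9375 bits.

2.9375 bits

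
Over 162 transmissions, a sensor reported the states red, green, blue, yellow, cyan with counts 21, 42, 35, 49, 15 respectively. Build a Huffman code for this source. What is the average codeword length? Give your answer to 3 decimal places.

2.222 bits/symbol

Probabilities are the counts divided by 162.
Repeatedly combine the two least-probable nodes; the expected code length is the sum of the merged weights.
merge 5/54 + 7/54 → 2/9
merge 35/162 + 2/9 → 71/162
merge 7/27 + 49/162 → 91/162
merge 71/162 + 91/162 → 1
L = 2/9 + 71/162 + 91/162 + 1 = 20/9 ≈ 2.222 bits/symbol.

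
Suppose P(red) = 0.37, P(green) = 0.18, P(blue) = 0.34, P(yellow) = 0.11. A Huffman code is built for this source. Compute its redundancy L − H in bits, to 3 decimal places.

Entropy H = −Σ p log₂ p ≈ 1.8555 bits.
Huffman merges: 11/100+9/50→29/100; 29/100+17/50→63/100; 37/100+63/100→1. L = 48/25 ≈ 1.9200.
L − H = 1.9200 − 1.8555 = 0.065 bits.

0.065 bits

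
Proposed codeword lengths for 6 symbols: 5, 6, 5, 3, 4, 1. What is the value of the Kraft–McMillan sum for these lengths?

With common denominator 2^6 = 64: Σ 2^(−ℓᵢ) = 2/64 + 1/64 + 2/64 + 8/64 + 4/64 + 32/64 = 49/64 = 0.765625.

0.765625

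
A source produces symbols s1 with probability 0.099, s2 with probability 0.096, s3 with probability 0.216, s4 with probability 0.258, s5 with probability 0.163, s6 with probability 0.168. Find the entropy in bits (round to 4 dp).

H = −Σ pᵢ log₂ pᵢ.
−0.099·log₂(0.099) = 0.3303
−0.096·log₂(0.096) = 0.3246
−0.216·log₂(0.216) = 0.4776
−0.258·log₂(0.258) = 0.5043
−0.163·log₂(0.163) = 0.4266
−0.168·log₂(0.168) = 0.4323
Sum ≈ 2.4956 → 2.4956 bits.

2.4956 bits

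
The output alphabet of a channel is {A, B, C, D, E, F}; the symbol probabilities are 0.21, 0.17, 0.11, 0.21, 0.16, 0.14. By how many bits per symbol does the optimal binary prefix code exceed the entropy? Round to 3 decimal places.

Entropy H = −Σ p log₂ p ≈ 2.5506 bits.
Huffman merges: 11/100+7/50→1/4; 4/25+17/100→33/100; 21/100+21/100→21/50; 1/4+33/100→29/50; 21/50+29/50→1. L = 129/50 ≈ 2.5800.
L − H = 2.5800 − 2.5506 = 0.029 bits.

0.029 bits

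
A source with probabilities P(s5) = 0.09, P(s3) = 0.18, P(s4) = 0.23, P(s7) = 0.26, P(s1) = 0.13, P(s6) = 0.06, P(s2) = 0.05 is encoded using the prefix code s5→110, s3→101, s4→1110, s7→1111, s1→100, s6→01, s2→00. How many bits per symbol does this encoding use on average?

3.38 bits/symbol

L̄ = Σ pᵢ·ℓᵢ = 0.09·3 + 0.18·3 + 0.23·4 + 0.26·4 + 0.13·3 + 0.06·2 + 0.05·2 = 3.38 bits/symbol.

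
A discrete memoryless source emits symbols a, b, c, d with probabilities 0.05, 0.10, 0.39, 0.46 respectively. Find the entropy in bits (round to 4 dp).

H = −Σ pᵢ log₂ pᵢ.
−0.05·log₂(0.05) = 0.2161
−0.10·log₂(0.10) = 0.3322
−0.39·log₂(0.39) = 0.5298
−0.46·log₂(0.46) = 0.5153
Sum ≈ 1.5934 → 1.5934 bits.

1.5934 bits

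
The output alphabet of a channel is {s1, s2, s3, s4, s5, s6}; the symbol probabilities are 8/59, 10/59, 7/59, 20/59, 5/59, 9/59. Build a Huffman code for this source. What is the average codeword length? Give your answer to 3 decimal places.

Repeatedly combine the two least-probable nodes; the expected code length is the sum of the merged weights.
merge 5/59 + 7/59 → 12/59
merge 8/59 + 9/59 → 17/59
merge 10/59 + 12/59 → 22/59
merge 17/59 + 20/59 → 37/59
merge 22/59 + 37/59 → 1
L = 12/59 + 17/59 + 22/59 + 37/59 + 1 = 147/59 ≈ 2.492 bits/symbol.

2.492 bits/symbol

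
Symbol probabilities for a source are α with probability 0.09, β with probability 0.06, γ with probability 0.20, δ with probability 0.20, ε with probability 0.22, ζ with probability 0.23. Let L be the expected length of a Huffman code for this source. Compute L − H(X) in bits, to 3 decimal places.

0.047 bits

Entropy H = −Σ p log₂ p ≈ 2.4532 bits.
Huffman merges: 3/50+9/100→3/20; 3/20+1/5→7/20; 1/5+11/50→21/50; 23/100+7/20→29/50; 21/50+29/50→1. L = 5/2 ≈ 2.5000.
L − H = 2.5000 − 2.4532 = 0.047 bits.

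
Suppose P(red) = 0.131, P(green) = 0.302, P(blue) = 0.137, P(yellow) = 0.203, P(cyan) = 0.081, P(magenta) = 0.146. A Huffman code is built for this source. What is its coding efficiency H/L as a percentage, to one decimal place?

Entropy H = −Σ p log₂ p ≈ 2.4647 bits.
Huffman merges: 81/1000+131/1000→53/250; 137/1000+73/500→283/1000; 203/1000+53/250→83/200; 283/1000+151/500→117/200; 83/200+117/200→1. L = 499/200 ≈ 2.4950.
Efficiency = H/L = 2.4647/2.4950 = 98.8%.

98.8%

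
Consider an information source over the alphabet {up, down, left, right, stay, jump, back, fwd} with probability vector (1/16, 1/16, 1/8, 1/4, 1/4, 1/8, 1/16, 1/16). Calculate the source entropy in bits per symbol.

2.75 bits

Each probability is a power of 1/2, so log₂(1/p) is an integer.
H = Σ p·log₂(1/p) = 1/16·4 + 1/16·4 + 1/8·3 + 1/4·2 + 1/4·2 + 1/8·3 + 1/16·4 + 1/16·4 = 2.75 bits.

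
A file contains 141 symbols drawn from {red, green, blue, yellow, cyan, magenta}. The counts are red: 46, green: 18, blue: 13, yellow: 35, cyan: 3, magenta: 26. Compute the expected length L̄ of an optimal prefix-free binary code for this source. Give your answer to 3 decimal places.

2.355 bits/symbol

Probabilities are the counts divided by 141.
Repeatedly combine the two least-probable nodes; the expected code length is the sum of the merged weights.
merge 1/47 + 13/141 → 16/141
merge 16/141 + 6/47 → 34/141
merge 26/141 + 34/141 → 20/47
merge 35/141 + 46/141 → 27/47
merge 20/47 + 27/47 → 1
L = 16/141 + 34/141 + 20/47 + 27/47 + 1 = 332/141 ≈ 2.355 bits/symbol.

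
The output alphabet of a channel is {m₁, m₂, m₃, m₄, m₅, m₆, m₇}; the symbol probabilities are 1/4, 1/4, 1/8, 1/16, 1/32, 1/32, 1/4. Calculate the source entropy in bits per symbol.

Each probability is a power of 1/2, so log₂(1/p) is an integer.
H = Σ p·log₂(1/p) = 1/4·2 + 1/4·2 + 1/8·3 + 1/16·4 + 1/32·5 + 1/32·5 + 1/4·2 = 2.4375 bits.

2.4375 bits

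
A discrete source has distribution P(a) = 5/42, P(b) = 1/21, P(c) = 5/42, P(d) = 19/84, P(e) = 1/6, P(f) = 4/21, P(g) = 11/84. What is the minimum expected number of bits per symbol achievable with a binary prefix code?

2.75 bits/symbol

Repeatedly combine the two least-probable nodes; the expected code length is the sum of the merged weights.
merge 1/21 + 5/42 → 1/6
merge 5/42 + 11/84 → 1/4
merge 1/6 + 1/6 → 1/3
merge 4/21 + 19/84 → 5/12
merge 1/4 + 1/3 → 7/12
merge 5/12 + 7/12 → 1
L = 1/6 + 1/4 + 1/3 + 5/12 + 7/12 + 1 = 11/4 = 2.75 bits/symbol.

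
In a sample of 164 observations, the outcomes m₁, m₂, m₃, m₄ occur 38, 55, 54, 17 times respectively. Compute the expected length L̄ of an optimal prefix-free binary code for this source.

Probabilities are the counts divided by 164.
Repeatedly combine the two least-probable nodes; the expected code length is the sum of the merged weights.
merge 17/164 + 19/82 → 55/164
merge 27/82 + 55/164 → 109/164
merge 55/164 + 109/164 → 1
L = 55/164 + 109/164 + 1 = 2 bits/symbol.

2 bits/symbol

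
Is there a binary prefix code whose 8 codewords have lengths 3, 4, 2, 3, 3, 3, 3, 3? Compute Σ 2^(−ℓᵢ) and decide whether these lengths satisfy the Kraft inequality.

With common denominator 2^4 = 16: Σ 2^(−ℓᵢ) = 2/16 + 1/16 + 4/16 + 2/16 + 2/16 + 2/16 + 2/16 + 2/16 = 17/16 = 1.0625.
Kraft's inequality requires Σ ≤ 1; here Σ = 1.0625 > 1, so no such prefix code exists.

1.0625; no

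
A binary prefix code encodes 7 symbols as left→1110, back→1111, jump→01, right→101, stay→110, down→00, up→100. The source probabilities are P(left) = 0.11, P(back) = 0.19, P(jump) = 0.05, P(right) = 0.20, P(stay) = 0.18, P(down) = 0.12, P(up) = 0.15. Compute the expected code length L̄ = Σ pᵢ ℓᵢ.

3.13 bits/symbol

L̄ = Σ pᵢ·ℓᵢ = 0.11·4 + 0.19·4 + 0.05·2 + 0.20·3 + 0.18·3 + 0.12·2 + 0.15·3 = 3.13 bits/symbol.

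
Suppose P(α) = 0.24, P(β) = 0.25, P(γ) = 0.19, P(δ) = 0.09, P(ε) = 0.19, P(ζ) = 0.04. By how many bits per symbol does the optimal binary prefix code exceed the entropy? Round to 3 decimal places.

0.047 bits

Entropy H = −Σ p log₂ p ≈ 2.4030 bits.
Huffman merges: 1/25+9/100→13/100; 13/100+19/100→8/25; 19/100+6/25→43/100; 1/4+8/25→57/100; 43/100+57/100→1. L = 49/20 ≈ 2.4500.
L − H = 2.4500 − 2.4030 = 0.047 bits.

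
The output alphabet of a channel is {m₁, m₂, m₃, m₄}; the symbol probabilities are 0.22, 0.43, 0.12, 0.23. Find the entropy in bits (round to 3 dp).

1.859 bits

H = −Σ pᵢ log₂ pᵢ.
−0.22·log₂(0.22) = 0.4806
−0.43·log₂(0.43) = 0.5236
−0.12·log₂(0.12) = 0.3671
−0.23·log₂(0.23) = 0.4877
Sum ≈ 1.8589 → 1.859 bits.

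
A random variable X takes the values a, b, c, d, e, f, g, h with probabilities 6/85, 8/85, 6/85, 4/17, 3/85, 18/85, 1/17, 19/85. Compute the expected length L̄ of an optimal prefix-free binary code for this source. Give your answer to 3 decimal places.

2.753 bits/symbol

Repeatedly combine the two least-probable nodes; the expected code length is the sum of the merged weights.
merge 3/85 + 1/17 → 8/85
merge 6/85 + 6/85 → 12/85
merge 8/85 + 8/85 → 16/85
merge 12/85 + 16/85 → 28/85
merge 18/85 + 19/85 → 37/85
merge 4/17 + 28/85 → 48/85
merge 37/85 + 48/85 → 1
L = 8/85 + 12/85 + 16/85 + 28/85 + 37/85 + 48/85 + 1 = 234/85 ≈ 2.753 bits/symbol.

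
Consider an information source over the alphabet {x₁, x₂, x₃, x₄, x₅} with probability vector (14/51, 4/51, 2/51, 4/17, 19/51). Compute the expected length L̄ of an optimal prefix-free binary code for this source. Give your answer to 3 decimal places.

2.098 bits/symbol

Repeatedly combine the two least-probable nodes; the expected code length is the sum of the merged weights.
merge 2/51 + 4/51 → 2/17
merge 2/17 + 4/17 → 6/17
merge 14/51 + 6/17 → 32/51
merge 19/51 + 32/51 → 1
L = 2/17 + 6/17 + 32/51 + 1 = 107/51 ≈ 2.098 bits/symbol.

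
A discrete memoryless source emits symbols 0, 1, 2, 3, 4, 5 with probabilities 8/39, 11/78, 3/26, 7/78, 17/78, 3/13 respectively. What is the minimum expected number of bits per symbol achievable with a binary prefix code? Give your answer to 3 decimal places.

Repeatedly combine the two least-probable nodes; the expected code length is the sum of the merged weights.
merge 7/78 + 3/26 → 8/39
merge 11/78 + 8/39 → 9/26
merge 8/39 + 17/78 → 11/26
merge 3/13 + 9/26 → 15/26
merge 11/26 + 15/26 → 1
L = 8/39 + 9/26 + 11/26 + 15/26 + 1 = 199/78 ≈ 2.551 bits/symbol.

2.551 bits/symbol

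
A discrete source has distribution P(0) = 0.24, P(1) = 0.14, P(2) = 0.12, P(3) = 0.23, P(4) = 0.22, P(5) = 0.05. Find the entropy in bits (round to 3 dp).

2.443 bits

H = −Σ pᵢ log₂ pᵢ.
−0.24·log₂(0.24) = 0.4941
−0.14·log₂(0.14) = 0.3971
−0.12·log₂(0.12) = 0.3671
−0.23·log₂(0.23) = 0.4877
−0.22·log₂(0.22) = 0.4806
−0.05·log₂(0.05) = 0.2161
Sum ≈ 2.4426 → 2.443 bits.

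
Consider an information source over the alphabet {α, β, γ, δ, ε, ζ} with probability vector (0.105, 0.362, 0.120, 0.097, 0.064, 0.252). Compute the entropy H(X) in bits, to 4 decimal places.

H = −Σ pᵢ log₂ pᵢ.
−0.105·log₂(0.105) = 0.3414
−0.362·log₂(0.362) = 0.5307
−0.120·log₂(0.120) = 0.3671
−0.097·log₂(0.097) = 0.3265
−0.064·log₂(0.064) = 0.2538
−0.252·log₂(0.252) = 0.5011
Sum ≈ 2.3206 → 2.3206 bits.

2.3206 bits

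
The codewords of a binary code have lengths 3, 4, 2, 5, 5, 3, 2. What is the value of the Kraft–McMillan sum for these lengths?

0.875

With common denominator 2^5 = 32: Σ 2^(−ℓᵢ) = 4/32 + 2/32 + 8/32 + 1/32 + 1/32 + 4/32 + 8/32 = 28/32 = 0.875.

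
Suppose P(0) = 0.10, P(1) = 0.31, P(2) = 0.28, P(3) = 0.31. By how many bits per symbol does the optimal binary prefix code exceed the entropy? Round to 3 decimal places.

0.106 bits

Entropy H = −Σ p log₂ p ≈ 1.8940 bits.
Huffman merges: 1/10+7/25→19/50; 31/100+31/100→31/50; 19/50+31/50→1. L = 2 ≈ 2.0000.
L − H = 2.0000 − 1.8940 = 0.106 bits.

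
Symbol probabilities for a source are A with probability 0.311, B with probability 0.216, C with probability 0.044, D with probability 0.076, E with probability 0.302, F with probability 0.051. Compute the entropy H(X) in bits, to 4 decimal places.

H = −Σ pᵢ log₂ pᵢ.
−0.311·log₂(0.311) = 0.5240
−0.216·log₂(0.216) = 0.4776
−0.044·log₂(0.044) = 0.1983
−0.076·log₂(0.076) = 0.2826
−0.302·log₂(0.302) = 0.5217
−0.051·log₂(0.051) = 0.2190
Sum ≈ 2.2231 → 2.2231 bits.

2.2231 bits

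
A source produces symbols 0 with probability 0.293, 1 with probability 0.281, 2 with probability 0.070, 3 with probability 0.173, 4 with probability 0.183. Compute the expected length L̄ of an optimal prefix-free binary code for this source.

Repeatedly combine the two least-probable nodes; the expected code length is the sum of the merged weights.
merge 7/100 + 173/1000 → 243/1000
merge 183/1000 + 243/1000 → 213/500
merge 281/1000 + 293/1000 → 287/500
merge 213/500 + 287/500 → 1
L = 243/1000 + 213/500 + 287/500 + 1 = 2243/1000 = 2.243 bits/symbol.

2.243 bits/symbol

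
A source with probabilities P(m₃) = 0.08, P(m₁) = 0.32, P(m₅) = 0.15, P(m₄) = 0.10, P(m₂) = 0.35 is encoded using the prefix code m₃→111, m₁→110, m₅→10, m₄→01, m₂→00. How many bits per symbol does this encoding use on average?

2.4 bits/symbol

L̄ = Σ pᵢ·ℓᵢ = 0.08·3 + 0.32·3 + 0.15·2 + 0.10·2 + 0.35·2 = 2.4 bits/symbol.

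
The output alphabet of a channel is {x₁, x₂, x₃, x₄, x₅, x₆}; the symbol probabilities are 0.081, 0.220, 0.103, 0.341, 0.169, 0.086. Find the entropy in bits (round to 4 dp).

2.3792 bits

H = −Σ pᵢ log₂ pᵢ.
−0.081·log₂(0.081) = 0.2937
−0.220·log₂(0.220) = 0.4806
−0.103·log₂(0.103) = 0.3378
−0.341·log₂(0.341) = 0.5293
−0.169·log₂(0.169) = 0.4335
−0.086·log₂(0.086) = 0.3044
Sum ≈ 2.3792 → 2.3792 bits.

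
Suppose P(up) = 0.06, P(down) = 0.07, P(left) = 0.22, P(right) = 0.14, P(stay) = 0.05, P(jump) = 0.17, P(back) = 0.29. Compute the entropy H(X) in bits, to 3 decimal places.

H = −Σ pᵢ log₂ pᵢ.
−0.06·log₂(0.06) = 0.2435
−0.07·log₂(0.07) = 0.2686
−0.22·log₂(0.22) = 0.4806
−0.14·log₂(0.14) = 0.3971
−0.05·log₂(0.05) = 0.2161
−0.17·log₂(0.17) = 0.4346
−0.29·log₂(0.29) = 0.5179
Sum ≈ 2.5584 → 2.558 bits.

2.558 bits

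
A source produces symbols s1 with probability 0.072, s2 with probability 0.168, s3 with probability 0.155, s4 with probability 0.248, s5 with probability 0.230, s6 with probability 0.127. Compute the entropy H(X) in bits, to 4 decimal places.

2.4872 bits

H = −Σ pᵢ log₂ pᵢ.
−0.072·log₂(0.072) = 0.2733
−0.168·log₂(0.168) = 0.4323
−0.155·log₂(0.155) = 0.4169
−0.248·log₂(0.248) = 0.4989
−0.230·log₂(0.230) = 0.4877
−0.127·log₂(0.127) = 0.3781
Sum ≈ 2.4872 → 2.4872 bits.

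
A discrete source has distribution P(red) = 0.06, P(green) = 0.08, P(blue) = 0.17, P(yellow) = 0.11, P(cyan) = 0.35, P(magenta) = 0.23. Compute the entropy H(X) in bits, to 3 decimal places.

2.338 bits

H = −Σ pᵢ log₂ pᵢ.
−0.06·log₂(0.06) = 0.2435
−0.08·log₂(0.08) = 0.2915
−0.17·log₂(0.17) = 0.4346
−0.11·log₂(0.11) = 0.3503
−0.35·log₂(0.35) = 0.5301
−0.23·log₂(0.23) = 0.4877
Sum ≈ 2.3377 → 2.338 bits.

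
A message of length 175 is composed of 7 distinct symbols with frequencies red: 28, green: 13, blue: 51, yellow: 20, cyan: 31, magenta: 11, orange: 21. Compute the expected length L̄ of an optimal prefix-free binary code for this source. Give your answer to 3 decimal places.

Probabilities are the counts divided by 175.
Repeatedly combine the two least-probable nodes; the expected code length is the sum of the merged weights.
merge 11/175 + 13/175 → 24/175
merge 4/35 + 3/25 → 41/175
merge 24/175 + 4/25 → 52/175
merge 31/175 + 41/175 → 72/175
merge 51/175 + 52/175 → 103/175
merge 72/175 + 103/175 → 1
L = 24/175 + 41/175 + 52/175 + 72/175 + 103/175 + 1 = 467/175 ≈ 2.669 bits/symbol.

2.669 bits/symbol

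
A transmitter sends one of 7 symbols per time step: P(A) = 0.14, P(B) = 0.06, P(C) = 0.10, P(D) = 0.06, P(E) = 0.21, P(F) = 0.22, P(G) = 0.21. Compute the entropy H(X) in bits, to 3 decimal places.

2.643 bits

H = −Σ pᵢ log₂ pᵢ.
−0.14·log₂(0.14) = 0.3971
−0.06·log₂(0.06) = 0.2435
−0.10·log₂(0.10) = 0.3322
−0.06·log₂(0.06) = 0.2435
−0.21·log₂(0.21) = 0.4728
−0.22·log₂(0.22) = 0.4806
−0.21·log₂(0.21) = 0.4728
Sum ≈ 2.6426 → 2.643 bits.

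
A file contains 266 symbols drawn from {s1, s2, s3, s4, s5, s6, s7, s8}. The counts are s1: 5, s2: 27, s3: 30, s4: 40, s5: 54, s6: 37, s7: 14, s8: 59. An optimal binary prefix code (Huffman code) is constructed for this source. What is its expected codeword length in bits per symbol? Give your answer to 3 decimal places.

2.820 bits/symbol

Probabilities are the counts divided by 266.
Repeatedly combine the two least-probable nodes; the expected code length is the sum of the merged weights.
merge 5/266 + 1/19 → 1/14
merge 1/14 + 27/266 → 23/133
merge 15/133 + 37/266 → 67/266
merge 20/133 + 23/133 → 43/133
merge 27/133 + 59/266 → 113/266
merge 67/266 + 43/133 → 153/266
merge 113/266 + 153/266 → 1
L = 1/14 + 23/133 + 67/266 + 43/133 + 113/266 + 153/266 + 1 = 375/133 ≈ 2.820 bits/symbol.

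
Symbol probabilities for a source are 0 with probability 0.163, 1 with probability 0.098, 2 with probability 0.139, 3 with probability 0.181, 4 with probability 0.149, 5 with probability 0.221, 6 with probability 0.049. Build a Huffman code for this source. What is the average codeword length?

Repeatedly combine the two least-probable nodes; the expected code length is the sum of the merged weights.
merge 49/1000 + 49/500 → 147/1000
merge 139/1000 + 147/1000 → 143/500
merge 149/1000 + 163/1000 → 39/125
merge 181/1000 + 221/1000 → 201/500
merge 143/500 + 39/125 → 299/500
merge 201/500 + 299/500 → 1
L = 147/1000 + 143/500 + 39/125 + 201/500 + 299/500 + 1 = 549/200 = 2.745 bits/symbol.

2.745 bits/symbol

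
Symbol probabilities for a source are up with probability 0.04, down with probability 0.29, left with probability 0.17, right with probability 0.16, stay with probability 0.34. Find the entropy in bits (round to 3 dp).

2.090 bits

H = −Σ pᵢ log₂ pᵢ.
−0.04·log₂(0.04) = 0.1858
−0.29·log₂(0.29) = 0.5179
−0.17·log₂(0.17) = 0.4346
−0.16·log₂(0.16) = 0.4230
−0.34·log₂(0.34) = 0.5292
Sum ≈ 2.0904 → 2.090 bits.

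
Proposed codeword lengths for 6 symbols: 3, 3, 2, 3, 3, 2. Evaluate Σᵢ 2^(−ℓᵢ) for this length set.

With common denominator 2^3 = 8: Σ 2^(−ℓᵢ) = 1/8 + 1/8 + 2/8 + 1/8 + 1/8 + 2/8 = 8/8 = 1.

1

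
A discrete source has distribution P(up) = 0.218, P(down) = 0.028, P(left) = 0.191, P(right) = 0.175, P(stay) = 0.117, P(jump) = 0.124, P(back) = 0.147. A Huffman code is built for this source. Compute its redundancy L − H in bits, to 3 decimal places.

0.074 bits

Entropy H = −Σ p log₂ p ≈ 2.6620 bits.
Huffman merges: 7/250+117/1000→29/200; 31/250+29/200→269/1000; 147/1000+7/40→161/500; 191/1000+109/500→409/1000; 269/1000+161/500→591/1000; 409/1000+591/1000→1. L = 342/125 ≈ 2.7360.
L − H = 2.7360 − 2.6620 = 0.074 bits.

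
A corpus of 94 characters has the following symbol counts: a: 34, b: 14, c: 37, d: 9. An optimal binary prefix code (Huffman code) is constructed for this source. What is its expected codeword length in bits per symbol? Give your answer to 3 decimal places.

1.851 bits/symbol

Probabilities are the counts divided by 94.
Repeatedly combine the two least-probable nodes; the expected code length is the sum of the merged weights.
merge 9/94 + 7/47 → 23/94
merge 23/94 + 17/47 → 57/94
merge 37/94 + 57/94 → 1
L = 23/94 + 57/94 + 1 = 87/47 ≈ 1.851 bits/symbol.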